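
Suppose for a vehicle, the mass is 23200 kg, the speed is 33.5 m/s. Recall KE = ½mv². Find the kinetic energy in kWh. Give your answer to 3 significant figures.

KE is given directly by: KE = ½mv².
m = 23200 kg; v = 33.5 m/s.
KE = 1.302×10^7 J
1.302×10^7 J × (1 kWh / 3.600×10^6 J) = 3.616 kWh

3.62 kWh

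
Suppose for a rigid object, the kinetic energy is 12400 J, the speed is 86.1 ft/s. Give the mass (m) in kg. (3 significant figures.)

36.0 kg

Rearranging: m = 2·KE/v².
KE = 12400 J; v = 86.1 ft/s = 26.24 m/s.
m = 36.01 kg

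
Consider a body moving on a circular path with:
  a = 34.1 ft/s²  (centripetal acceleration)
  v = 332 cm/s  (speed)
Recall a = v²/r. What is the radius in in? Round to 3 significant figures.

41.8 in

Rearranging: r = v²/a.
a = 34.1 ft/s² = 10.39 m/s²; v = 332 cm/s = 3.320 m/s.
r = 1.060 m
1.060 m × (1 in / 0.02540 m) = 41.75 in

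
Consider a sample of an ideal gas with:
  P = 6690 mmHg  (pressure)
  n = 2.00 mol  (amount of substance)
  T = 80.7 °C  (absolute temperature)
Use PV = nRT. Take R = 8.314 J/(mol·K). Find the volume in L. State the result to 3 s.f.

From the ideal-gas law: V = nRT/P.
P = 6690 mmHg = 8.919×10^5 Pa; n = 2.00 mol; T = 80.7 °C = 353.8 K; R = 8.314 J/(mol·K).
V = 0.006597 m³
0.006597 m³ × (1 L / 0.001000 m³) = 6.597 L

6.60 L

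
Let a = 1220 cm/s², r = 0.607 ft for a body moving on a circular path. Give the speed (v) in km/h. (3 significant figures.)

5.41 km/h

Solving a = v²/r for v: v = √(a·r).
a = 1220 cm/s² = 12.20 m/s²; r = 0.607 ft = 0.1850 m.
v = 1.502 m/s
1.502 m/s × (1 km/h / 0.2778 m/s) = 5.409 km/h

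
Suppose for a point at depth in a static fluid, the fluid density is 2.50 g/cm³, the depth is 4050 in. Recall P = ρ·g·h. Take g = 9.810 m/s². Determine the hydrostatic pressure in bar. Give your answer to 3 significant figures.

25.2 bar

P is given directly by: P = ρgh.
ρ = 2.50 g/cm³ = 2500 kg/m³; h = 4050 in = 102.9 m; g = 9.810 m/s².
P = 2.523×10^6 Pa  (the unit combination reduces to kg/(m·s²) = Pa)
2.523×10^6 Pa × (1 bar / 1.000×10^5 Pa) = 25.23 bar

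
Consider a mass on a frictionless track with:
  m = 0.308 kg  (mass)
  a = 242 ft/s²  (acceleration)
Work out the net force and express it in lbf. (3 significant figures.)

5.11 lbf

Directly: F = m·a.
m = 0.308 kg; a = 242 ft/s² = 73.76 m/s².
F = 22.72 N  (the unit combination reduces to kg·m/s² = N)
22.72 N × (1 lbf / 4.448 N) = 5.107 lbf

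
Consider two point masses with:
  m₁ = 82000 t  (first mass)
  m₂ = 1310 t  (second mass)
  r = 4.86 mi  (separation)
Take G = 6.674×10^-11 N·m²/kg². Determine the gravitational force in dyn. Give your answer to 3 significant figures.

From Newton's law of gravitation: F = Gm₁m₂/r².
m₁ = 82000 t = 8.200×10^7 kg; m₂ = 1310 t = 1.310×10^6 kg; r = 4.86 mi = 7821 m; G = 6.674×10^-11 N·m²/kg².
F = 1.172×10^-4 N
1.172×10^-4 N × (1 dyn / 1.000×10^-5 N) = 11.72 dyn

11.7 dyn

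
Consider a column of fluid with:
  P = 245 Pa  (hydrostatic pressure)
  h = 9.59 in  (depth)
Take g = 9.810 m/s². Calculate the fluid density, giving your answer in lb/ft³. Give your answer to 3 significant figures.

6.40 lb/ft³

Solving P = ρ·g·h for ρ: ρ = P/(g·h).
P = 245 Pa; h = 9.59 in = 0.2436 m; g = 9.810 m/s².
ρ = 102.5 kg/m³
102.5 kg/m³ × (1 lb/ft³ / 16.02 kg/m³) = 6.401 lb/ft³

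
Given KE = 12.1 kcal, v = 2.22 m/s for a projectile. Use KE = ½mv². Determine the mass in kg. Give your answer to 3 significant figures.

Rearranging KE = ½mv² for m: m = 2·KE/v².
KE = 12.1 kcal = 50626 J; v = 2.22 m/s.
m = 20545 kg

20500 kg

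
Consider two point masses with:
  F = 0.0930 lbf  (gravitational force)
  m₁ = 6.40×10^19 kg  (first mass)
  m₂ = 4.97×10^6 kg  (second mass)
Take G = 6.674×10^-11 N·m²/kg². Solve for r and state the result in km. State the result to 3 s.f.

From Newton's law of gravitation: r = √(G·m₁m₂/F).
F = 0.0930 lbf = 0.4137 N; m₁ = 6.40×10^19 kg; m₂ = 4.97×10^6 kg; G = 6.674×10^-11 N·m²/kg².
r = 2.265×10^8 m
2.265×10^8 m × (1 km / 1000 m) = 2.265×10^5 km

2.27×10^5 km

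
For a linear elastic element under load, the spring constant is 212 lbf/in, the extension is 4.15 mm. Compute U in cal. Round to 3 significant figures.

Directly: U = ½kx².
k = 212 lbf/in = 37127 N/m; x = 4.15 mm = 0.004150 m.
U = 0.3197 J  (the unit combination reduces to kg·m²/s² = J)
0.3197 J × (1 cal / 4.184 J) = 0.07641 cal

0.0764 cal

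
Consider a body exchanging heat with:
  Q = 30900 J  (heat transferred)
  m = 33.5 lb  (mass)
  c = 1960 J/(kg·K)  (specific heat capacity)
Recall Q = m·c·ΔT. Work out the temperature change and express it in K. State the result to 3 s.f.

1.04 K

Rearranging: ΔT = Q/(m·c).
Q = 30900 J; m = 33.5 lb = 15.20 kg; c = 1960 J/(kg·K).
ΔT = 1.038 K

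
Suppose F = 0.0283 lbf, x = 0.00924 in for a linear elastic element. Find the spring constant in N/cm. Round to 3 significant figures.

5.36 N/cm

Rearranging F = k·x for k: k = F/x.
F = 0.0283 lbf = 0.1259 N; x = 0.00924 in = 2.347×10^-4 m.
k = 536.4 N/m
536.4 N/m × (1 N/cm / 100.0 N/m) = 5.364 N/cm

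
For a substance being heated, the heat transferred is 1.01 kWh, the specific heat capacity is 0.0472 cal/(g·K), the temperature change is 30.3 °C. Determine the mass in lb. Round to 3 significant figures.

1340 lb

Rearranging: m = Q/(c·ΔT).
Q = 1.01 kWh = 3.636×10^6 J; c = 0.0472 cal/(g·K) = 197.5 J/(kg·K); ΔT = 30.3 °C = 30.30 K.
m = 607.6 kg
607.6 kg × (1 lb / 0.4536 kg) = 1340 lb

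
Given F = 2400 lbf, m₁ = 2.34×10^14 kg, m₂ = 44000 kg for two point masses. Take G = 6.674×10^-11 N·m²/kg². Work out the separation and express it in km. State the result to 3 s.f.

From Newton's law of gravitation: r = √(G·m₁m₂/F).
F = 2400 lbf = 10676 N; m₁ = 2.34×10^14 kg; m₂ = 44000 kg; G = 6.674×10^-11 N·m²/kg².
r = 253.7 m
253.7 m × (1 km / 1000 m) = 0.2537 km

0.254 km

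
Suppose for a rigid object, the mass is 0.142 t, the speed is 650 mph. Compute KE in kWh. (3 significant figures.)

1.67 kWh

KE is given directly by: KE = ½mv².
m = 0.142 t = 142.0 kg; v = 650 mph = 290.6 m/s.
KE = 5.995×10^6 J
5.995×10^6 J × (1 kWh / 3.600×10^6 J) = 1.665 kWh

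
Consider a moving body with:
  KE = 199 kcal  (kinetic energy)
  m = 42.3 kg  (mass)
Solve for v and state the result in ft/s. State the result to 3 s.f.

651 ft/s

Rearranging KE = ½mv² for v: v = √(2·KE/m).
KE = 199 kcal = 8.326×10^5 J; m = 42.3 kg.
v = 198.4 m/s
198.4 m/s × (1 ft/s / 0.3048 m/s) = 651.0 ft/s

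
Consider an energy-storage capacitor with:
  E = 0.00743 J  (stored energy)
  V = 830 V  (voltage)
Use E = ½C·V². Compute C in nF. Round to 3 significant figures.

Solving E = ½C·V² for C: C = 2E/V².
E = 0.00743 J; V = 830 V.
C = 2.157×10^-8 F
2.157×10^-8 F × (1 nF / 1.000×10^-9 F) = 21.57 nF

21.6 nF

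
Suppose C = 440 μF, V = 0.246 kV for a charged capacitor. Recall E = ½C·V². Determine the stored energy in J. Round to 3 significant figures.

13.3 J

Directly: E = ½CV².
C = 440 μF = 4.400×10^-4 F; V = 0.246 kV = 246.0 V.
E = 13.31 J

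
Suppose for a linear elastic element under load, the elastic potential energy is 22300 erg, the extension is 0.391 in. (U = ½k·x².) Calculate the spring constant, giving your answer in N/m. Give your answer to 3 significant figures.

45.2 N/m

Solving U = ½k·x² for k: k = 2U/x².
U = 22300 erg = 0.002230 J; x = 0.391 in = 0.009931 m.
k = 45.22 N/m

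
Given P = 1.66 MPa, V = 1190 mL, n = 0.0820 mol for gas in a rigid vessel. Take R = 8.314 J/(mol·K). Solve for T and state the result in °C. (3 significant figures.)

From the ideal-gas law: T = PV/(nR).
P = 1.66 MPa = 1.660×10^6 Pa; V = 1190 mL = 0.001190 m³; n = 0.0820 mol; R = 8.314 J/(mol·K).
T = 2898 K
2898 K − 273.15 = 2624 °C

2620 °C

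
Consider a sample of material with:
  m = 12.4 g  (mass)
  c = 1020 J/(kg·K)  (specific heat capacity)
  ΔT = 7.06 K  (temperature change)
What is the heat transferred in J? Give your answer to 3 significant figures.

Directly: Q = mcΔT.
m = 12.4 g = 0.01240 kg; c = 1020 J/(kg·K); ΔT = 7.06 K.
Q = 89.29 J

89.3 J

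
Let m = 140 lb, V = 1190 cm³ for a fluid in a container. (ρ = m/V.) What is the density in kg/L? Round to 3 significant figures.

Directly: ρ = m/V.
m = 140 lb = 63.50 kg; V = 1190 cm³ = 0.001190 m³.
ρ = 53364 kg/m³
53364 kg/m³ × (1 kg/L / 1000 kg/m³) = 53.36 kg/L

53.4 kg/L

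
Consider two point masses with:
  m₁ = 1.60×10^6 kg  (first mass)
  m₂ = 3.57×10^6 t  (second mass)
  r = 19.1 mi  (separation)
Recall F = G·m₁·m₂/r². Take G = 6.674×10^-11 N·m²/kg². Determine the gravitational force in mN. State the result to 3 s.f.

Directly: F = Gm₁m₂/r².
m₁ = 1.60×10^6 kg; m₂ = 3.57×10^6 t = 3.570×10^9 kg; r = 19.1 mi = 30738 m; G = 6.674×10^-11 N·m²/kg².
F = 4.035×10^-4 N  (the unit combination reduces to kg·m/s² = N)
4.035×10^-4 N × (1 mN / 0.001000 N) = 0.4035 mN

0.403 mN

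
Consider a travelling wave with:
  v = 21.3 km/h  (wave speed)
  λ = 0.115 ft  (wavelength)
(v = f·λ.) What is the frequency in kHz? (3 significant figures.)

0.169 kHz

Rearranging v = f·λ for f: f = v/λ.
v = 21.3 km/h = 5.917 m/s; λ = 0.115 ft = 0.03505 m.
f = 168.8 Hz
168.8 Hz × (1 kHz / 1000 Hz) = 0.1688 kHz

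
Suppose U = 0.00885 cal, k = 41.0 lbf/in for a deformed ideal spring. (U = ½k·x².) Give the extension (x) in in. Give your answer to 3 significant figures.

0.126 in

Solving U = ½k·x² for x: x = √(2U/k).
U = 0.00885 cal = 0.03703 J; k = 41.0 lbf/in = 7180 N/m.
x = 0.003212 m
0.003212 m × (1 in / 0.02540 m) = 0.1264 in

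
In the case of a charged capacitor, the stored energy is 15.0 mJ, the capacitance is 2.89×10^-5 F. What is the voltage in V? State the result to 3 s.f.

32.2 V

Rearranging E = ½C·V² for V: V = √(2E/C).
E = 15.0 mJ = 0.01500 J; C = 2.89×10^-5 F.
V = 32.22 V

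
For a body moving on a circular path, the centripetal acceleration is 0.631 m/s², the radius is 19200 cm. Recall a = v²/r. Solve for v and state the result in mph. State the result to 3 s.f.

Solving a = v²/r for v: v = √(a·r).
a = 0.631 m/s²; r = 19200 cm = 192.0 m.
v = 11.01 m/s
11.01 m/s × (1 mph / 0.4470 m/s) = 24.62 mph

24.6 mph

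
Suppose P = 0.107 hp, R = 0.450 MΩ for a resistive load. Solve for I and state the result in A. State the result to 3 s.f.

Solving P = I²R for I: I = √(P/R).
P = 0.107 hp = 79.79 W; R = 0.450 MΩ = 4.500×10^5 Ω.
I = 0.01332 A

0.0133 A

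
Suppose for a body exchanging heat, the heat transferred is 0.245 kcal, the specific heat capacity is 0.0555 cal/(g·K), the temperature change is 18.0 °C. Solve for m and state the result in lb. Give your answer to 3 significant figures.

0.541 lb

Rearranging Q = m·c·ΔT for m: m = Q/(c·ΔT).
Q = 0.245 kcal = 1025 J; c = 0.0555 cal/(g·K) = 232.2 J/(kg·K); ΔT = 18.0 °C = 18.00 K.
m = 0.2452 kg
0.2452 kg × (1 lb / 0.4536 kg) = 0.5407 lb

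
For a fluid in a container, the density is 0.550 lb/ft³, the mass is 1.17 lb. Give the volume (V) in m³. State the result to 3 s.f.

0.0602 m³

Rearranging ρ = m/V for V: V = m/ρ.
ρ = 0.550 lb/ft³ = 8.810 kg/m³; m = 1.17 lb = 0.5307 kg.
V = 0.06024 m³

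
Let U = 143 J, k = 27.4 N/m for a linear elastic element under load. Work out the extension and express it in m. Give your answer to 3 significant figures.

3.23 m

Rearranging U = ½k·x² for x: x = √(2U/k).
U = 143 J; k = 27.4 N/m.
x = 3.231 m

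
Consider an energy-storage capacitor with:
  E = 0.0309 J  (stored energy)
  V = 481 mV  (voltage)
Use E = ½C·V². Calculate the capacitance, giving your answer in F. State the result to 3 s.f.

Rearranging E = ½C·V² for C: C = 2E/V².
E = 0.0309 J; V = 481 mV = 0.4810 V.
C = 0.2671 F

0.267 F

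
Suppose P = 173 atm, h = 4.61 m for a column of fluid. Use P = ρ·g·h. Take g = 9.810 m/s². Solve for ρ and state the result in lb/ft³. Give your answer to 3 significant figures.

Solving P = ρ·g·h for ρ: ρ = P/(g·h).
P = 173 atm = 1.753×10^7 Pa; h = 4.61 m; g = 9.810 m/s².
ρ = 3.876×10^5 kg/m³
3.876×10^5 kg/m³ × (1 lb/ft³ / 16.02 kg/m³) = 24198 lb/ft³

24200 lb/ft³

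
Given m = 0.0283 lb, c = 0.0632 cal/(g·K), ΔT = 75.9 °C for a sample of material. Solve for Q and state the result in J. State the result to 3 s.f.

258 J

Directly: Q = mcΔT.
m = 0.0283 lb = 0.01284 kg; c = 0.0632 cal/(g·K) = 264.4 J/(kg·K); ΔT = 75.9 °C = 75.90 K.
Q = 257.6 J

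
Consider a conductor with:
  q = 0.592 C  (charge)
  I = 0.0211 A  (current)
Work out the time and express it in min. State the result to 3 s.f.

Rearranging q = I·t for t: t = q/I.
q = 0.592 C; I = 0.0211 A.
t = 28.06 s
28.06 s × (1 min / 60.00 s) = 0.4676 min

0.468 min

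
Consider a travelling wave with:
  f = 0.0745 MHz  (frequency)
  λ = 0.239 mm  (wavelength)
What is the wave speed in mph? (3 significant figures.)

v is given directly by: v = fλ.
f = 0.0745 MHz = 74500 Hz; λ = 0.239 mm = 2.390×10^-4 m.
v = 17.81 m/s
17.81 m/s × (1 mph / 0.4470 m/s) = 39.83 mph

39.8 mph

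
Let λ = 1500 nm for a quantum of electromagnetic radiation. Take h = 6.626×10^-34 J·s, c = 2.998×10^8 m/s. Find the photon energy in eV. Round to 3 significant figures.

0.827 eV

Directly: E = hc/λ.
λ = 1500 nm = 1.500×10^-6 m; h = 6.626×10^-34 J·s; c = 2.998×10^8 m/s.
E = 1.324×10^-19 J
1.324×10^-19 J × (1 eV / 1.602×10^-19 J) = 0.8266 eV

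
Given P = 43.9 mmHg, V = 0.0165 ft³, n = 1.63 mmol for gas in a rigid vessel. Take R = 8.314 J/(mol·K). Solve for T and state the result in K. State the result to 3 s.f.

From the ideal-gas law: T = PV/(nR).
P = 43.9 mmHg = 5853 Pa; V = 0.0165 ft³ = 4.672×10^-4 m³; n = 1.63 mmol = 0.001630 mol; R = 8.314 J/(mol·K).
T = 201.8 K

202 K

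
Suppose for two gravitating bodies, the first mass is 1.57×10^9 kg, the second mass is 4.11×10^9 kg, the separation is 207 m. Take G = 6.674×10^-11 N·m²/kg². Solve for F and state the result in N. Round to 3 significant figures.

From Newton's law of gravitation: F = Gm₁m₂/r².
m₁ = 1.57×10^9 kg; m₂ = 4.11×10^9 kg; r = 207 m; G = 6.674×10^-11 N·m²/kg².
F = 10050 N

10100 N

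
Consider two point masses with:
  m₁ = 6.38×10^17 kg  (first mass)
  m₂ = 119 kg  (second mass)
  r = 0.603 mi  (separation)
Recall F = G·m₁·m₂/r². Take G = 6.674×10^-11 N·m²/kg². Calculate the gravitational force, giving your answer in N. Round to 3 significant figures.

From Newton's law of gravitation: F = Gm₁m₂/r².
m₁ = 6.38×10^17 kg; m₂ = 119 kg; r = 0.603 mi = 970.4 m; G = 6.674×10^-11 N·m²/kg².
F = 5380 N

5380 N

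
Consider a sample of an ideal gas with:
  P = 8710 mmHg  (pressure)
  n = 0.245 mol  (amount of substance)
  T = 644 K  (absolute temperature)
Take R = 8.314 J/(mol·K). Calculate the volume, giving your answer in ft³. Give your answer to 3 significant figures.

Rearranging: V = nRT/P.
P = 8710 mmHg = 1.161×10^6 Pa; n = 0.245 mol; T = 644 K; R = 8.314 J/(mol·K).
V = 0.001130 m³
0.001130 m³ × (1 ft³ / 0.02832 m³) = 0.03989 ft³

0.0399 ft³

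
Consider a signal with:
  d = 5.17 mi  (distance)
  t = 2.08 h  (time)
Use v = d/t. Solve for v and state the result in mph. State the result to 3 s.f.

v is given directly by: v = d/t.
d = 5.17 mi = 8320 m; t = 2.08 h = 7488 s.
v = 1.111 m/s
1.111 m/s × (1 mph / 0.4470 m/s) = 2.486 mph

2.49 mph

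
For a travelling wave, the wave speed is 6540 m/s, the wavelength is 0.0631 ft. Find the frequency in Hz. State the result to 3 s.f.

3.40×10^5 Hz

Rearranging: f = v/λ.
v = 6540 m/s; λ = 0.0631 ft = 0.01923 m.
f = 3.400×10^5 Hz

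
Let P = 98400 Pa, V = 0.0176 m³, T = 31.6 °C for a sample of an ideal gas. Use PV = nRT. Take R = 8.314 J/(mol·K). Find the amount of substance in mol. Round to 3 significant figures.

0.684 mol

From the ideal-gas law: n = PV/(RT).
P = 98400 Pa; V = 0.0176 m³; T = 31.6 °C = 304.8 K; R = 8.314 J/(mol·K).
n = 0.6835 mol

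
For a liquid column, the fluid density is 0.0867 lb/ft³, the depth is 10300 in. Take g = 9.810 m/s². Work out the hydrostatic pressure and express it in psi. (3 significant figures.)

0.517 psi

P is given directly by: P = ρgh.
ρ = 0.0867 lb/ft³ = 1.389 kg/m³; h = 10300 in = 261.6 m; g = 9.810 m/s².
P = 3564 Pa
3564 Pa × (1 psi / 6895 Pa) = 0.5170 psi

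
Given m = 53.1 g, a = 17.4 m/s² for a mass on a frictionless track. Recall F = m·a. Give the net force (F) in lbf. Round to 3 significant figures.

0.208 lbf

F is given directly by: F = m·a.
m = 53.1 g = 0.05310 kg; a = 17.4 m/s².
F = 0.9239 N  (the unit combination reduces to kg·m/s² = N)
0.9239 N × (1 lbf / 4.448 N) = 0.2077 lbf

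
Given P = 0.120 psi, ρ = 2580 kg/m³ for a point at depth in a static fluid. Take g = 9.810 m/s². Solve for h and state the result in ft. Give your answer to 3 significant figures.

0.107 ft

Rearranging: h = P/(ρ·g).
P = 0.120 psi = 827.4 Pa; ρ = 2580 kg/m³; g = 9.810 m/s².
h = 0.03269 m
0.03269 m × (1 ft / 0.3048 m) = 0.1072 ft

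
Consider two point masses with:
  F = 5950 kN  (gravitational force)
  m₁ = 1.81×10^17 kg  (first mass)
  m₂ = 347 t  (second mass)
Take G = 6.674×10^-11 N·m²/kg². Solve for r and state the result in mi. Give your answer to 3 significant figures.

Rearranging: r = √(G·m₁m₂/F).
F = 5950 kN = 5.950×10^6 N; m₁ = 1.81×10^17 kg; m₂ = 347 t = 3.470×10^5 kg; G = 6.674×10^-11 N·m²/kg².
r = 839.3 m
839.3 m × (1 mi / 1609 m) = 0.5215 mi

0.522 mi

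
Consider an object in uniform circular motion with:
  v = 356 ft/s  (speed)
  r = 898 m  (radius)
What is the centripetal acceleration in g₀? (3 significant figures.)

Directly: a = v²/r.
v = 356 ft/s = 108.5 m/s; r = 898 m.
a = 13.11 m/s²
13.11 m/s² × (1 g₀ / 9.807 m/s²) = 1.337 g₀

1.34 g₀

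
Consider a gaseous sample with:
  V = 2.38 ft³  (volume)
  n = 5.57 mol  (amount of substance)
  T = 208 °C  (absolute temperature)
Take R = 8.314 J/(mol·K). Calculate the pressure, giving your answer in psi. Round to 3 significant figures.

48.0 psi

P is given directly by: P = nRT/V.
V = 2.38 ft³ = 0.06739 m³; n = 5.57 mol; T = 208 °C = 481.1 K; R = 8.314 J/(mol·K).
P = 3.306×10^5 Pa
3.306×10^5 Pa × (1 psi / 6895 Pa) = 47.95 psi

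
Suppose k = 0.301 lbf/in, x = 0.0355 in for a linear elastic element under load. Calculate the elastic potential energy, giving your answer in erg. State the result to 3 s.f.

U is given directly by: U = ½kx².
k = 0.301 lbf/in = 52.71 N/m; x = 0.0355 in = 9.017×10^-4 m.
U = 2.143×10^-5 J
2.143×10^-5 J × (1 erg / 1.000×10^-7 J) = 214.3 erg

214 erg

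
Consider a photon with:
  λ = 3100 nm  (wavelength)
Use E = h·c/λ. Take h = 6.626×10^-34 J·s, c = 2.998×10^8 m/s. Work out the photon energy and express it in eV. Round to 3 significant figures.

0.400 eV

Directly: E = hc/λ.
λ = 3100 nm = 3.100×10^-6 m; h = 6.626×10^-34 J·s; c = 2.998×10^8 m/s.
E = 6.408×10^-20 J
6.408×10^-20 J × (1 eV / 1.602×10^-19 J) = 0.4000 eV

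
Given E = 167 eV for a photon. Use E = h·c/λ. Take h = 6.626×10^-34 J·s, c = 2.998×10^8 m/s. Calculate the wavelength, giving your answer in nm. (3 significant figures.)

Rearranging: λ = hc/E.
E = 167 eV = 2.676×10^-17 J; h = 6.626×10^-34 J·s; c = 2.998×10^8 m/s.
λ = 7.424×10^-9 m
7.424×10^-9 m × (1 nm / 1.000×10^-9 m) = 7.424 nm

7.42 nm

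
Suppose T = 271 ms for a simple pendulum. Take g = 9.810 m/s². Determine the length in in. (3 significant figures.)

Solving T = 2π√(L/g) for L: L = g·(T/2π)².
T = 271 ms = 0.2710 s; g = 9.810 m/s².
L = 0.01825 m
0.01825 m × (1 in / 0.02540 m) = 0.7185 in

0.718 in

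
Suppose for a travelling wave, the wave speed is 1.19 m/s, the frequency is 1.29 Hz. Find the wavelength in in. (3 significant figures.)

Solving v = f·λ for λ: λ = v/f.
v = 1.19 m/s; f = 1.29 Hz.
λ = 0.9225 m
0.9225 m × (1 in / 0.02540 m) = 36.32 in

36.3 in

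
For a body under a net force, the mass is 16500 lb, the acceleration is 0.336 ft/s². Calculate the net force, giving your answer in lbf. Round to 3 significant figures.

172 lbf

F is given directly by: F = m·a.
m = 16500 lb = 7484 kg; a = 0.336 ft/s² = 0.1024 m/s².
F = 766.5 N  (the unit combination reduces to kg·m/s² = N)
766.5 N × (1 lbf / 4.448 N) = 172.3 lbf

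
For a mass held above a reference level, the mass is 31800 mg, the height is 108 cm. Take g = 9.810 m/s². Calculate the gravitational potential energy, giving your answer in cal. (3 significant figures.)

0.0805 cal

Directly: PE = mgh.
m = 31800 mg = 0.03180 kg; h = 108 cm = 1.080 m; g = 9.810 m/s².
PE = 0.3369 J
0.3369 J × (1 cal / 4.184 J) = 0.08052 cal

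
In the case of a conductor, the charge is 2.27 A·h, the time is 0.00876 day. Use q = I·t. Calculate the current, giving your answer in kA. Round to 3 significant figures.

Rearranging: I = q/t.
q = 2.27 A·h = 8172 C; t = 0.00876 day = 756.9 s.
I = 10.80 A
10.80 A × (1 kA / 1000 A) = 0.01080 kA

0.0108 kA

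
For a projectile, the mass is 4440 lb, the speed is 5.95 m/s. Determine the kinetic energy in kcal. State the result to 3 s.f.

Directly: KE = ½mv².
m = 4440 lb = 2014 kg; v = 5.95 m/s.
KE = 35649 J  (the unit combination reduces to kg·m²/s² = J)
35649 J × (1 kcal / 4184 J) = 8.520 kcal

8.52 kcal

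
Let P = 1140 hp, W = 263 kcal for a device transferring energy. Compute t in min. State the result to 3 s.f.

Rearranging: t = W/P.
P = 1140 hp = 8.501×10^5 W; W = 263 kcal = 1.100×10^6 J.
t = 1.294 s
1.294 s × (1 min / 60.00 s) = 0.02157 min

0.0216 min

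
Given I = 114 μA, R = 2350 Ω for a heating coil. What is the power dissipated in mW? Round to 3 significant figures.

0.0305 mW

P is given directly by: P = I²R.
I = 114 μA = 1.140×10^-4 A; R = 2350 Ω.
P = 3.054×10^-5 W
3.054×10^-5 W × (1 mW / 0.001000 W) = 0.03054 mW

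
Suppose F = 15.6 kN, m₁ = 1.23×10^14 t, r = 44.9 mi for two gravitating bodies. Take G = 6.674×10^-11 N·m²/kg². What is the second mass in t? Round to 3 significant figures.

Rearranging F = G·m₁·m₂/r² for m₂: m₂ = F·r²/(G·m₁).
F = 15.6 kN = 15600 N; m₁ = 1.23×10^14 t = 1.230×10^17 kg; r = 44.9 mi = 72260 m; G = 6.674×10^-11 N·m²/kg².
m₂ = 9.923×10^6 kg
9.923×10^6 kg × (1 t / 1000 kg) = 9923 t

9920 t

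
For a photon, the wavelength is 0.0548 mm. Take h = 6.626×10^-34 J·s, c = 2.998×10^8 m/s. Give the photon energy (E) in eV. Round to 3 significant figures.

Directly: E = hc/λ.
λ = 0.0548 mm = 5.480×10^-5 m; h = 6.626×10^-34 J·s; c = 2.998×10^8 m/s.
E = 3.625×10^-21 J  (the unit combination reduces to kg·m²/s² = J)
3.625×10^-21 J × (1 eV / 1.602×10^-19 J) = 0.02263 eV

0.0226 eV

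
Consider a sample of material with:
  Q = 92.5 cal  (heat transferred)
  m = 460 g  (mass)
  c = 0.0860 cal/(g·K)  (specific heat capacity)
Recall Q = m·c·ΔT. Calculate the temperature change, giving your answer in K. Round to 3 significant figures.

2.34 K

Rearranging Q = m·c·ΔT for ΔT: ΔT = Q/(m·c).
Q = 92.5 cal = 387.0 J; m = 460 g = 0.4600 kg; c = 0.0860 cal/(g·K) = 359.8 J/(kg·K).
ΔT = 2.338 K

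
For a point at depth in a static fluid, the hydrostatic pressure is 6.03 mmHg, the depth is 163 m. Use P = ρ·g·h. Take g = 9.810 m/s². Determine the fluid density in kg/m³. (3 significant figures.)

Solving P = ρ·g·h for ρ: ρ = P/(g·h).
P = 6.03 mmHg = 803.9 Pa; h = 163 m; g = 9.810 m/s².
ρ = 0.5028 kg/m³

0.503 kg/m³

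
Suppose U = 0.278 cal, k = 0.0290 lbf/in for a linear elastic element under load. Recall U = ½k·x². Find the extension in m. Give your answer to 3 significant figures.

Rearranging: x = √(2U/k).
U = 0.278 cal = 1.163 J; k = 0.0290 lbf/in = 5.079 N/m.
x = 0.6768 m

0.677 m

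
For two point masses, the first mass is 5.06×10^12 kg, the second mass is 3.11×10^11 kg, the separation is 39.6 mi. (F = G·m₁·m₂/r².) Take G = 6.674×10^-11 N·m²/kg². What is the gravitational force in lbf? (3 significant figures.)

5810 lbf

From Newton's law of gravitation: F = Gm₁m₂/r².
m₁ = 5.06×10^12 kg; m₂ = 3.11×10^11 kg; r = 39.6 mi = 63730 m; G = 6.674×10^-11 N·m²/kg².
F = 25859 N
25859 N × (1 lbf / 4.448 N) = 5813 lbf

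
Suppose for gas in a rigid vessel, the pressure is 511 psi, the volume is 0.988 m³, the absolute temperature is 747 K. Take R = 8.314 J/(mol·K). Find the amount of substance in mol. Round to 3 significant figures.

From the ideal-gas law: n = PV/(RT).
P = 511 psi = 3.523×10^6 Pa; V = 0.988 m³; T = 747 K; R = 8.314 J/(mol·K).
n = 560.5 mol

560 mol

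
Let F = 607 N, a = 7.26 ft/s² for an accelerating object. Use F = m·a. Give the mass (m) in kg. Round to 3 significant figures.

274 kg

Solving F = m·a for m: m = F/a.
F = 607 N; a = 7.26 ft/s² = 2.213 m/s².
m = 274.3 kg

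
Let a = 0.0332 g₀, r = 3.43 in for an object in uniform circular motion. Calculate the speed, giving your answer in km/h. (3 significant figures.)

0.606 km/h

Rearranging: v = √(a·r).
a = 0.0332 g₀ = 0.3256 m/s²; r = 3.43 in = 0.08712 m.
v = 0.1684 m/s
0.1684 m/s × (1 km/h / 0.2778 m/s) = 0.6063 km/h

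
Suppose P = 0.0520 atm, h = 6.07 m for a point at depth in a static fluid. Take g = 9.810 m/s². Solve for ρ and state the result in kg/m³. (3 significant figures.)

88.5 kg/m³

Solving P = ρ·g·h for ρ: ρ = P/(g·h).
P = 0.0520 atm = 5269 Pa; h = 6.07 m; g = 9.810 m/s².
ρ = 88.48 kg/m³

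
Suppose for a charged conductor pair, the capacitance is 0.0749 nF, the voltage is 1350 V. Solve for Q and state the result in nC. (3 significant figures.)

101 nC

Rearranging: Q = CV.
C = 0.0749 nF = 7.490×10^-11 F; V = 1350 V.
Q = 1.011×10^-7 C  (the unit combination reduces to A·s = C)
1.011×10^-7 C × (1 nC / 1.000×10^-9 C) = 101.1 nC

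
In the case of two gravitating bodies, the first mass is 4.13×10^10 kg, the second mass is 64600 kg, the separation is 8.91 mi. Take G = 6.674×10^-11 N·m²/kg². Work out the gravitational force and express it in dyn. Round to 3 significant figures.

Directly: F = Gm₁m₂/r².
m₁ = 4.13×10^10 kg; m₂ = 64600 kg; r = 8.91 mi = 14339 m; G = 6.674×10^-11 N·m²/kg².
F = 8.660×10^-4 N
8.660×10^-4 N × (1 dyn / 1.000×10^-5 N) = 86.60 dyn

86.6 dyn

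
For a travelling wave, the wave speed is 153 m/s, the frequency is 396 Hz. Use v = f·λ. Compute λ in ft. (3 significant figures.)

Solving v = f·λ for λ: λ = v/f.
v = 153 m/s; f = 396 Hz.
λ = 0.3864 m
0.3864 m × (1 ft / 0.3048 m) = 1.268 ft

1.27 ft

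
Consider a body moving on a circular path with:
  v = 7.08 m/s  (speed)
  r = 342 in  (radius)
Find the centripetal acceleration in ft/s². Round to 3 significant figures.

18.9 ft/s²

Directly: a = v²/r.
v = 7.08 m/s; r = 342 in = 8.687 m.
a = 5.770 m/s²
5.770 m/s² × (1 ft/s² / 0.3048 m/s²) = 18.93 ft/s²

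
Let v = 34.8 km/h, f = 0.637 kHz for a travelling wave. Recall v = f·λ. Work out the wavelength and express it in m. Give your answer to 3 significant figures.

Rearranging: λ = v/f.
v = 34.8 km/h = 9.667 m/s; f = 0.637 kHz = 637.0 Hz.
λ = 0.01518 m

0.0152 m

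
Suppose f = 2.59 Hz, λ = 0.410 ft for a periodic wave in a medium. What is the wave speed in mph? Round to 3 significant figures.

0.724 mph

v is given directly by: v = fλ.
f = 2.59 Hz; λ = 0.410 ft = 0.1250 m.
v = 0.3237 m/s
0.3237 m/s × (1 mph / 0.4470 m/s) = 0.7240 mph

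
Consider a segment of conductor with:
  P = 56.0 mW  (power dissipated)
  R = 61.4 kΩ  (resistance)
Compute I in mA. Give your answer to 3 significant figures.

0.955 mA

Rearranging P = I²R for I: I = √(P/R).
P = 56.0 mW = 0.05600 W; R = 61.4 kΩ = 61400 Ω.
I = 9.550×10^-4 A
9.550×10^-4 A × (1 mA / 0.001000 A) = 0.9550 mA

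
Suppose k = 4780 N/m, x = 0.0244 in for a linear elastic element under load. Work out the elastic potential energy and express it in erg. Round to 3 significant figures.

9180 erg

U is given directly by: U = ½kx².
k = 4780 N/m; x = 0.0244 in = 6.198×10^-4 m.
U = 9.180×10^-4 J
9.180×10^-4 J × (1 erg / 1.000×10^-7 J) = 9180 erg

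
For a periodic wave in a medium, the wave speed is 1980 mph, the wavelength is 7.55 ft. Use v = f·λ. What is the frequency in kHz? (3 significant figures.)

Rearranging: f = v/λ.
v = 1980 mph = 885.1 m/s; λ = 7.55 ft = 2.301 m.
f = 384.6 Hz
384.6 Hz × (1 kHz / 1000 Hz) = 0.3846 kHz

0.385 kHz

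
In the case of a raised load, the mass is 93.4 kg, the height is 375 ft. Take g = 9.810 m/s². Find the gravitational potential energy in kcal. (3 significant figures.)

25.0 kcal

Directly: PE = mgh.
m = 93.4 kg; h = 375 ft = 114.3 m; g = 9.810 m/s².
PE = 1.047×10^5 J  (the unit combination reduces to kg·m²/s² = J)
1.047×10^5 J × (1 kcal / 4184 J) = 25.03 kcal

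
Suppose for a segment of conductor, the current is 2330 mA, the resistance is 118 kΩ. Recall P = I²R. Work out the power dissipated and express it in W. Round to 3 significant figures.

Directly: P = I²R.
I = 2330 mA = 2.330 A; R = 118 kΩ = 1.180×10^5 Ω.
P = 6.406×10^5 W

6.41×10^5 W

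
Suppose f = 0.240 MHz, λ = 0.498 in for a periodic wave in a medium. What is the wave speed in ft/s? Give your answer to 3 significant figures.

9960 ft/s

v is given directly by: v = fλ.
f = 0.240 MHz = 2.400×10^5 Hz; λ = 0.498 in = 0.01265 m.
v = 3036 m/s
3036 m/s × (1 ft/s / 0.3048 m/s) = 9960 ft/s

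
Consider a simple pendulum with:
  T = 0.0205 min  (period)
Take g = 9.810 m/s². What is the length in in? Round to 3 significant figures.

14.8 in

Rearranging T = 2π√(L/g) for L: L = g·(T/2π)².
T = 0.0205 min = 1.230 s; g = 9.810 m/s².
L = 0.3759 m
0.3759 m × (1 in / 0.02540 m) = 14.80 in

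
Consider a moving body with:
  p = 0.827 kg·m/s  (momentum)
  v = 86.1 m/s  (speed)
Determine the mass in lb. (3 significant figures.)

Rearranging p = m·v for m: m = p/v.
p = 0.827 kg·m/s; v = 86.1 m/s.
m = 0.009605 kg
0.009605 kg × (1 lb / 0.4536 kg) = 0.02118 lb

0.0212 lb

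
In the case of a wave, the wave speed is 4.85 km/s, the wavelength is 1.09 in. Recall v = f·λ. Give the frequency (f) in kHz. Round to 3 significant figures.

Solving v = f·λ for f: f = v/λ.
v = 4.85 km/s = 4850 m/s; λ = 1.09 in = 0.02769 m.
f = 1.752×10^5 Hz
1.752×10^5 Hz × (1 kHz / 1000 Hz) = 175.2 kHz

175 kHz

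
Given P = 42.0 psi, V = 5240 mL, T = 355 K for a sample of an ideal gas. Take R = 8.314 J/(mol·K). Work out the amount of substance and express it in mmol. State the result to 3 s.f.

514 mmol

Rearranging: n = PV/(RT).
P = 42.0 psi = 2.896×10^5 Pa; V = 5240 mL = 0.005240 m³; T = 355 K; R = 8.314 J/(mol·K).
n = 0.5141 mol
0.5141 mol × (1 mmol / 0.001000 mol) = 514.1 mmol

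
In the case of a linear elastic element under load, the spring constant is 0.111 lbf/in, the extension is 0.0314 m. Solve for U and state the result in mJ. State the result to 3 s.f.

9.58 mJ

U is given directly by: U = ½kx².
k = 0.111 lbf/in = 19.44 N/m; x = 0.0314 m.
U = 0.009583 J  (the unit combination reduces to kg·m²/s² = J)
0.009583 J × (1 mJ / 0.001000 J) = 9.583 mJ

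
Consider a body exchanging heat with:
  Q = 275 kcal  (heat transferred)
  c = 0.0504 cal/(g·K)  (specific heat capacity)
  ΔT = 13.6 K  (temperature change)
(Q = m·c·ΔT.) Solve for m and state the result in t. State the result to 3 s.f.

0.401 t

Rearranging Q = m·c·ΔT for m: m = Q/(c·ΔT).
Q = 275 kcal = 1.151×10^6 J; c = 0.0504 cal/(g·K) = 210.9 J/(kg·K); ΔT = 13.6 K.
m = 401.2 kg
401.2 kg × (1 t / 1000 kg) = 0.4012 t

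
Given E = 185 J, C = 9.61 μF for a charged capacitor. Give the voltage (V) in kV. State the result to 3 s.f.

Rearranging E = ½C·V² for V: V = √(2E/C).
E = 185 J; C = 9.61 μF = 9.610×10^-6 F.
V = 6205 V
6205 V × (1 kV / 1000 V) = 6.205 kV

6.20 kV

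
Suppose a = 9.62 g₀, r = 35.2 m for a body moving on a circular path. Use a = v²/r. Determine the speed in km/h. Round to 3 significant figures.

Rearranging: v = √(a·r).
a = 9.62 g₀ = 94.34 m/s²; r = 35.2 m.
v = 57.63 m/s
57.63 m/s × (1 km/h / 0.2778 m/s) = 207.5 km/h

207 km/h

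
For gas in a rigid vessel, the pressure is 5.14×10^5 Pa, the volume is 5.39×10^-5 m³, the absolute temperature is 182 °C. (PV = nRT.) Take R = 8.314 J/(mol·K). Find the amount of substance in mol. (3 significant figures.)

0.00732 mol

From the ideal-gas law: n = PV/(RT).
P = 5.14×10^5 Pa; V = 5.39×10^-5 m³; T = 182 °C = 455.1 K; R = 8.314 J/(mol·K).
n = 0.007321 mol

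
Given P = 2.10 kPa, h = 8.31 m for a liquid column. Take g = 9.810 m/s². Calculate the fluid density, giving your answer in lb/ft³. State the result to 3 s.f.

Rearranging: ρ = P/(g·h).
P = 2.10 kPa = 2100 Pa; h = 8.31 m; g = 9.810 m/s².
ρ = 25.76 kg/m³
25.76 kg/m³ × (1 lb/ft³ / 16.02 kg/m³) = 1.608 lb/ft³

1.61 lb/ft³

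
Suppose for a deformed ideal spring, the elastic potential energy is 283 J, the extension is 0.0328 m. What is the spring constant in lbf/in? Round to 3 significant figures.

3000 lbf/in

Rearranging: k = 2U/x².
U = 283 J; x = 0.0328 m.
k = 5.261×10^5 N/m
5.261×10^5 N/m × (1 lbf/in / 175.1 N/m) = 3004 lbf/in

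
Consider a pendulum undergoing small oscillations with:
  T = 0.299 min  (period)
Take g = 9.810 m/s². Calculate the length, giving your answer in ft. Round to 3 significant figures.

Solving T = 2π√(L/g) for L: L = g·(T/2π)².
T = 0.299 min = 17.94 s; g = 9.810 m/s².
L = 79.97 m
79.97 m × (1 ft / 0.3048 m) = 262.4 ft

262 ft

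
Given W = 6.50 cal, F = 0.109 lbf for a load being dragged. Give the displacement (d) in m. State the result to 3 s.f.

56.1 m

Rearranging W = F·d for d: d = W/F.
W = 6.50 cal = 27.20 J; F = 0.109 lbf = 0.4849 N.
d = 56.09 m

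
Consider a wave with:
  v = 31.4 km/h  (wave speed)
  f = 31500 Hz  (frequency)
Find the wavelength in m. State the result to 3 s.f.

Solving v = f·λ for λ: λ = v/f.
v = 31.4 km/h = 8.722 m/s; f = 31500 Hz.
λ = 2.769×10^-4 m

2.77×10^-4 m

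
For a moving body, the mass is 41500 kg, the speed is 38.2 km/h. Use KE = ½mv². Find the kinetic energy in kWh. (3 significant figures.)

KE is given directly by: KE = ½mv².
m = 41500 kg; v = 38.2 km/h = 10.61 m/s.
KE = 2.336×10^6 J  (the unit combination reduces to kg·m²/s² = J)
2.336×10^6 J × (1 kWh / 3.600×10^6 J) = 0.6490 kWh

0.649 kWh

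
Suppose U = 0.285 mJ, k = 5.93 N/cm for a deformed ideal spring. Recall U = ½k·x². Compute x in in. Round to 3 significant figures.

0.0386 in

Solving U = ½k·x² for x: x = √(2U/k).
U = 0.285 mJ = 2.850×10^-4 J; k = 5.93 N/cm = 593.0 N/m.
x = 9.804×10^-4 m
9.804×10^-4 m × (1 in / 0.02540 m) = 0.03860 in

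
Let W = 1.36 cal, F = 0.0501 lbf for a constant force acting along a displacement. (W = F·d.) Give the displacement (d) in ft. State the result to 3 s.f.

Solving W = F·d for d: d = W/F.
W = 1.36 cal = 5.690 J; F = 0.0501 lbf = 0.2229 N.
d = 25.53 m
25.53 m × (1 ft / 0.3048 m) = 83.77 ft

83.8 ft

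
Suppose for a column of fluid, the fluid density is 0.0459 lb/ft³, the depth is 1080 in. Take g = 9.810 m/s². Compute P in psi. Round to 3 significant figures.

0.0287 psi

Directly: P = ρgh.
ρ = 0.0459 lb/ft³ = 0.7352 kg/m³; h = 1080 in = 27.43 m; g = 9.810 m/s².
P = 197.9 Pa  (the unit combination reduces to kg/(m·s²) = Pa)
197.9 Pa × (1 psi / 6895 Pa) = 0.02870 psi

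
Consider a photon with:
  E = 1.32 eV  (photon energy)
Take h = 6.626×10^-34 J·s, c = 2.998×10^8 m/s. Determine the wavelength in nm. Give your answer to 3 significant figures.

939 nm

Rearranging: λ = hc/E.
E = 1.32 eV = 2.115×10^-19 J; h = 6.626×10^-34 J·s; c = 2.998×10^8 m/s.
λ = 9.393×10^-7 m
9.393×10^-7 m × (1 nm / 1.000×10^-9 m) = 939.3 nm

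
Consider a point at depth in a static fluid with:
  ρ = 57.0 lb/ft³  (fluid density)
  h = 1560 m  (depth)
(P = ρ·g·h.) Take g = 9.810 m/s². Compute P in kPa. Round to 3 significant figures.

Directly: P = ρgh.
ρ = 57.0 lb/ft³ = 913.1 kg/m³; h = 1560 m; g = 9.810 m/s².
P = 1.397×10^7 Pa  (the unit combination reduces to kg/(m·s²) = Pa)
1.397×10^7 Pa × (1 kPa / 1000 Pa) = 13973 kPa

14000 kPa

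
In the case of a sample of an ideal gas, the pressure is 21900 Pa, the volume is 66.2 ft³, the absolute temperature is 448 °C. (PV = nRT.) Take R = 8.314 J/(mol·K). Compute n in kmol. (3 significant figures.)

0.00685 kmol

Rearranging: n = PV/(RT).
P = 21900 Pa; V = 66.2 ft³ = 1.875 m³; T = 448 °C = 721.1 K; R = 8.314 J/(mol·K).
n = 6.847 mol
6.847 mol × (1 kmol / 1000 mol) = 0.006847 kmol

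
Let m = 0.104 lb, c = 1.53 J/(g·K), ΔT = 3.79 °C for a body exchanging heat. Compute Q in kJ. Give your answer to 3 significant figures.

Q is given directly by: Q = mcΔT.
m = 0.104 lb = 0.04717 kg; c = 1.53 J/(g·K) = 1530 J/(kg·K); ΔT = 3.79 °C = 3.790 K.
Q = 273.5 J
273.5 J × (1 kJ / 1000 J) = 0.2735 kJ

0.274 kJ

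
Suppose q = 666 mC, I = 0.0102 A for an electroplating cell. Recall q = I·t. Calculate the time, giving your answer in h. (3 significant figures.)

0.0181 h

Rearranging: t = q/I.
q = 666 mC = 0.6660 C; I = 0.0102 A.
t = 65.29 s
65.29 s × (1 h / 3600 s) = 0.01814 h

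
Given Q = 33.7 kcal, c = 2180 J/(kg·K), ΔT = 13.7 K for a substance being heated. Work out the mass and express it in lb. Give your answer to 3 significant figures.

Solving Q = m·c·ΔT for m: m = Q/(c·ΔT).
Q = 33.7 kcal = 1.410×10^5 J; c = 2180 J/(kg·K); ΔT = 13.7 K.
m = 4.721 kg
4.721 kg × (1 lb / 0.4536 kg) = 10.41 lb

10.4 lb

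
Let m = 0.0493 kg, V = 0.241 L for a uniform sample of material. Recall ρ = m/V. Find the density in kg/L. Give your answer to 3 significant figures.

0.205 kg/L

ρ is given directly by: ρ = m/V.
m = 0.0493 kg; V = 0.241 L = 2.410×10^-4 m³.
ρ = 204.6 kg/m³
204.6 kg/m³ × (1 kg/L / 1000 kg/m³) = 0.2046 kg/L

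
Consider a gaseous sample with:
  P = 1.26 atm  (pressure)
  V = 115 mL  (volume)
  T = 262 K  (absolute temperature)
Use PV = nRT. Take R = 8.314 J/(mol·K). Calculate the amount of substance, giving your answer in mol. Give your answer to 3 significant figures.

From the ideal-gas law: n = PV/(RT).
P = 1.26 atm = 1.277×10^5 Pa; V = 115 mL = 1.150×10^-4 m³; T = 262 K; R = 8.314 J/(mol·K).
n = 0.006740 mol

0.00674 mol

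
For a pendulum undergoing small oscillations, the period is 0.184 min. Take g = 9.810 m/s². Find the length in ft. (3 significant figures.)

Solving T = 2π√(L/g) for L: L = g·(T/2π)².
T = 0.184 min = 11.04 s; g = 9.810 m/s².
L = 30.29 m
30.29 m × (1 ft / 0.3048 m) = 99.36 ft

99.4 ft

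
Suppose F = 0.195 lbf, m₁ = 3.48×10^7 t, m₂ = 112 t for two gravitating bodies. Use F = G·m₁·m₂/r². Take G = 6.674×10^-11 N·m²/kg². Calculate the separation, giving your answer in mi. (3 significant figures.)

0.340 mi

From Newton's law of gravitation: r = √(G·m₁m₂/F).
F = 0.195 lbf = 0.8674 N; m₁ = 3.48×10^7 t = 3.480×10^10 kg; m₂ = 112 t = 1.120×10^5 kg; G = 6.674×10^-11 N·m²/kg².
r = 547.6 m
547.6 m × (1 mi / 1609 m) = 0.3403 mi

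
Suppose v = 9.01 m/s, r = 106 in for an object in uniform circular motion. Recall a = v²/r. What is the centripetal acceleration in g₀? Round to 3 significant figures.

Directly: a = v²/r.
v = 9.01 m/s; r = 106 in = 2.692 m.
a = 30.15 m/s²
30.15 m/s² × (1 g₀ / 9.807 m/s²) = 3.075 g₀

3.07 g₀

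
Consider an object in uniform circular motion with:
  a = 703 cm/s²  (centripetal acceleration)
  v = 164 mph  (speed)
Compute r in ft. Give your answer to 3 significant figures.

Rearranging: r = v²/a.
a = 703 cm/s² = 7.030 m/s²; v = 164 mph = 73.31 m/s.
r = 764.6 m
764.6 m × (1 ft / 0.3048 m) = 2508 ft

2510 ft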